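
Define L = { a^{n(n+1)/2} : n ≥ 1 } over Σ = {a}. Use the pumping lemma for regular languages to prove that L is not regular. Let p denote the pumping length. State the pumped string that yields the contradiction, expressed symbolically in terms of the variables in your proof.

Suppose for contradiction that L is regular, and let p be the pumping length.
Take w = a^{p(p+1)/2} ∈ L with |w| = p(p+1)/2 ≥ p.
By the pumping lemma, w = xyz with |xy| ≤ p and |y| > 0.
Then y = a^k for some k with 1 ≤ k ≤ p.
Pump with i = 2: xy^2z = a^{p(p+1)/2+k}. Since 1 ≤ k ≤ p, p(p+1)/2 < p(p+1)/2+k ≤ p(p+1)/2+p < (p+1)(p+2)/2, so p(p+1)/2+k is strictly between consecutive triangular numbers. So xy^2z ∉ L.
This contradicts the pumping lemma, so L is not regular.

a^{p(p+1)/2+k}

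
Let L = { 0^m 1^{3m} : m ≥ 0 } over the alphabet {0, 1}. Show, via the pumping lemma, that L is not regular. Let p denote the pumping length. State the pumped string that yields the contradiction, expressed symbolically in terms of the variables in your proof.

Assume L is regular. Let p be the pumping length given by the pumping lemma.
Let w = 0^p 1^{3p} ∈ L; note |w| = 4p ≥ p.
Write w = xyz as guaranteed by the lemma, with |xy| ≤ p and y is nonempty.
Because |xy| ≤ p and w begins with p copies of 0, we have y = 0^k with 1 ≤ k ≤ p.
Pump with i = 2: xy^2z = 0^{p+k} 1^{3p}. For this to lie in L we would need 3p = 3(p+k), which forces k = 0. But k ≥ 1, so xy^2z ∉ L.
This is a contradiction; hence L is not regular.

0^{p+k} 1^{3p}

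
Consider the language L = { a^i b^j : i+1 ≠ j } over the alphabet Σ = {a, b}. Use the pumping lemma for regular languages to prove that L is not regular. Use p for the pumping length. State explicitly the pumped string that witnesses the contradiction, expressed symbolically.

a^{p+p!} b^{p+p!+1}

Assume L is regular. Let p be the pumping length given by the pumping lemma.
Choose w = a^p b^{p+p!+1}. Since p ≠ (p+p!+1)-1 = p+p!, w ∈ L; and |w| ≥ p.
The pumping lemma gives a decomposition w = xyz where |xy| ≤ p and y is nonempty.
Since the first p symbols of w are all a's and |xy| ≤ p, y lies entirely in the leading a-block: y = a^k for some k with 1 ≤ k ≤ p.
Since 1 ≤ k ≤ p, k divides p!; set t = 1 + p!/k. Then xy^t z has p + (p!/k)·k = p + p! copies of a. Now the a-count is p+p! and (b-count)-1 = (p+p!+1)-1 = p+p!, so i+1 ≠ j fails. So xy^t z = a^{p+p!} b^{p+p!+1} ∉ L.
Contradiction. Therefore L is not regular.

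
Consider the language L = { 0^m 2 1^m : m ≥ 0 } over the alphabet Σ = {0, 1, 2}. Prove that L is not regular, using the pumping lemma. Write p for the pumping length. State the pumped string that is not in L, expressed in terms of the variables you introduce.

0^{p+k} 2 1^p

Toward a contradiction, assume L is regular with pumping length p.
Take w = 0^p 2 1^p ∈ L with |w| = 2p+1 ≥ p.
By the pumping lemma, w = xyz with |xy| ≤ p and |y| > 0.
The first p characters of w are 0's, so xy (and hence y) consists only of 0's. Write y = 0^k, 1 ≤ k ≤ p.
Pump with i = 2: xy^2z = 0^{p+k} 2 1^p, which would require p+k = p. But k ≥ 1, so xy^2z ∉ L.
Contradiction. Therefore L is not regular.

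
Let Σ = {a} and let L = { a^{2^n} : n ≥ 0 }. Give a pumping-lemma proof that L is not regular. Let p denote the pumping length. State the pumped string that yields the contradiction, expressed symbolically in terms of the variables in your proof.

a^{2^p+k}

Assume L is regular. Let p be the pumping length given by the pumping lemma.
Take w = a^{2^p} ∈ L with |w| = 2^p ≥ p.
By the pumping lemma, w = xyz with |xy| ≤ p and |y| > 0.
Then y = a^k for some k with 1 ≤ k ≤ p.
Pump with i = 2: xy^2z = a^{2^p+k}. Since 1 ≤ k ≤ p < 2^p, we have 2^p < 2^p+k < 2^{p+1}, so 2^p+k is not a power of 2. So xy^2z ∉ L.
This is a contradiction; hence L is not regular.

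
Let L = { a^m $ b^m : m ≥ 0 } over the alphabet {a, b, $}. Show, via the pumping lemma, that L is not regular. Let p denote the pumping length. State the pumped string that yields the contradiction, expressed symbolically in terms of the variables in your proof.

Assume L is regular; let p be its pumping constant.
Take w = a^p $ b^p ∈ L with |w| = 2p+1 ≥ p.
The pumping lemma gives a decomposition w = xyz where |xy| ≤ p and |y| > 0.
Because |xy| ≤ p and w begins with p copies of a, we have y = a^k with 1 ≤ k ≤ p.
Pump with i = 2: xy^2z = a^{p+k} $ b^p, which would require p+k = p. But k ≥ 1, so xy^2z ∉ L.
This is a contradiction; hence L is not regular.

a^{p+k} $ b^p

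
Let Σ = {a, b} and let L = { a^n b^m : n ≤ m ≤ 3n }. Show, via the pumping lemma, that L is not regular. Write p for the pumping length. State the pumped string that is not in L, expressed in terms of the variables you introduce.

Assume L is regular. Let p be the pumping length given by the pumping lemma.
Take w = a^p b^p ∈ L (since p ≤ p ≤ 3p), with |w| = 2p ≥ p.
Write w = xyz as guaranteed by the lemma, with |xy| ≤ p and |y| > 0.
The first p characters of w are a's, so xy (and hence y) consists only of a's. Write y = a^k, 1 ≤ k ≤ p.
Pump with i = 2: xy^2z = a^{p+k} b^p. Now n = p+k > p = m, so the condition n ≤ m fails. Thus xy^2z ∉ L.
This is a contradiction; hence L is not regular.

a^{p+k} b^p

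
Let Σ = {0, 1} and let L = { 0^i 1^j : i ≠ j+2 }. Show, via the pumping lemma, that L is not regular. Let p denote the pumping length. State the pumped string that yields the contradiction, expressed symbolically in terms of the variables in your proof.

0^{p+p!} 1^{p+p!-2}

Assume L is regular. Let p be the pumping length given by the pumping lemma.
Choose w = 0^p 1^{p+p!-2}. Since p ≠ (p+p!-2)+2 = p+p!, w ∈ L; and |w| ≥ p.
The pumping lemma gives a decomposition w = xyz where |xy| ≤ p and |y| > 0.
Because |xy| ≤ p and w begins with p copies of 0, we have y = 0^k with 1 ≤ k ≤ p.
Since 1 ≤ k ≤ p, k divides p!; set t = 1 + p!/k. Then xy^t z has p + (p!/k)·k = p + p! copies of 0. Now the 0-count is p+p! and (1-count)+2 = (p+p!-2)+2 = p+p!, so i ≠ j+2 fails. So xy^t z = 0^{p+p!} 1^{p+p!-2} ∉ L.
This is a contradiction; hence L is not regular.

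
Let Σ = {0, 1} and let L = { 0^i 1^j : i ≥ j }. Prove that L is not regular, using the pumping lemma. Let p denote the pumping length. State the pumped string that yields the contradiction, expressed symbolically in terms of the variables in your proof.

0^{p-k} 1^p

Suppose for contradiction that L is regular, and let p be the pumping length.
Choose w = 0^p 1^p ∈ L, with |w| = 2p ≥ p.
The pumping lemma gives a decomposition w = xyz where |xy| ≤ p and y is nonempty.
Because |xy| ≤ p and w begins with p copies of 0, we have y = 0^k with 1 ≤ k ≤ p.
Consider xy^0z = xz = 0^{p-k} 1^p. Since k ≥ 1, the 0-count p-k is less than p, so i ≥ j fails; thus xz ∉ L.
This is a contradiction; hence L is not regular.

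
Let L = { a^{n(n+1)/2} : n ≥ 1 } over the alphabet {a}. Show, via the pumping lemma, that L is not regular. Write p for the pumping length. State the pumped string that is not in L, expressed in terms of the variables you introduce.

a^{p(p+1)/2+k}

Assume L is regular. Let p be the pumping length given by the pumping lemma.
Take w = a^{p(p+1)/2} ∈ L with |w| = p(p+1)/2 ≥ p.
Write w = xyz as guaranteed by the lemma, with |xy| ≤ p and y is nonempty.
Then y = a^k for some k with 1 ≤ k ≤ p.
Pump with i = 2: xy^2z = a^{p(p+1)/2+k}. Since 1 ≤ k ≤ p, p(p+1)/2 < p(p+1)/2+k ≤ p(p+1)/2+p < (p+1)(p+2)/2, so p(p+1)/2+k is strictly between consecutive triangular numbers. So xy^2z ∉ L.
Contradiction. Therefore L is not regular.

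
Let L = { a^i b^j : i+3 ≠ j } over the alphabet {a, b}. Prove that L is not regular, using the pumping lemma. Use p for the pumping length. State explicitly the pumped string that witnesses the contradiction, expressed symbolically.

Suppose for contradiction that L is regular, and let p be the pumping length.
Choose w = a^p b^{p+p!+3}. Since p ≠ (p+p!+3)-3 = p+p!, w ∈ L; and |w| ≥ p.
By the pumping lemma, w = xyz with |xy| ≤ p and y is nonempty.
Since the first p symbols of w are all a's and |xy| ≤ p, y lies entirely in the leading a-block: y = a^k for some k with 1 ≤ k ≤ p.
Since 1 ≤ k ≤ p, k divides p!; set t = 1 + p!/k. Then xy^t z has p + (p!/k)·k = p + p! copies of a. Now the a-count is p+p! and (b-count)-3 = (p+p!+3)-3 = p+p!, so i+3 ≠ j fails. So xy^t z = a^{p+p!} b^{p+p!+3} ∉ L.
This is a contradiction; hence L is not regular.

a^{p+p!} b^{p+p!+3}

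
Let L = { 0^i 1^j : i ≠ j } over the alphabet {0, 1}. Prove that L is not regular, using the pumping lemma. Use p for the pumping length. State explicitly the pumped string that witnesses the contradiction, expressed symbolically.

Suppose for contradiction that L is regular, and let p be the pumping length.
Choose w = 0^p 1^{p+p!}. Since p ≠ p+p!, w ∈ L; and |w| ≥ p.
The pumping lemma gives a decomposition w = xyz where |xy| ≤ p and y is nonempty.
The first p characters of w are 0's, so xy (and hence y) consists only of 0's. Write y = 0^k, 1 ≤ k ≤ p.
Since 1 ≤ k ≤ p, k divides p!; set t = 1 + p!/k. Then xy^t z has p + (p!/k)·k = p + p! copies of 0. Now the 0-count equals the 1-count, so i ≠ j fails. So xy^t z = 0^{p+p!} 1^{p+p!} ∉ L.
Contradiction. Therefore L is not regular.

0^{p+p!} 1^{p+p!}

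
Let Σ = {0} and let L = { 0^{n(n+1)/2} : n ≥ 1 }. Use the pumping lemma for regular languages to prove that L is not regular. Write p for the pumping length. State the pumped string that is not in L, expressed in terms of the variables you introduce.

Suppose for contradiction that L is regular, and let p be the pumping length.
Take w = 0^{p(p+1)/2} ∈ L with |w| = p(p+1)/2 ≥ p.
The pumping lemma gives a decomposition w = xyz where |xy| ≤ p and |y| > 0.
Then y = 0^k for some k with 1 ≤ k ≤ p.
Pump with i = 2: xy^2z = 0^{p(p+1)/2+k}. Since 1 ≤ k ≤ p, p(p+1)/2 < p(p+1)/2+k ≤ p(p+1)/2+p < (p+1)(p+2)/2, so p(p+1)/2+k is strictly between consecutive triangular numbers. So xy^2z ∉ L.
Contradiction. Therefore L is not regular.

0^{p(p+1)/2+k}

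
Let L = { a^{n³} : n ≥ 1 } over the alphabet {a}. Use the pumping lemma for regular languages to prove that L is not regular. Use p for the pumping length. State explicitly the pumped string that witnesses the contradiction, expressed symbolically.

a^{p³+k}

Assume L is regular; let p be its pumping constant.
Take w = a^{p³} ∈ L with |w| = p³ ≥ p.
The pumping lemma gives a decomposition w = xyz where |xy| ≤ p and |y| ≥ 1.
Then y = a^k for some k with 1 ≤ k ≤ p.
Pump with i = 2: xy^2z = a^{p³+k}. Since 1 ≤ k ≤ p, p³ < p³+k ≤ p³+p < p³+3p²+3p+1 = (p+1)³, so p³+k is not a perfect cube. So xy^2z ∉ L.
Contradiction. Therefore L is not regular.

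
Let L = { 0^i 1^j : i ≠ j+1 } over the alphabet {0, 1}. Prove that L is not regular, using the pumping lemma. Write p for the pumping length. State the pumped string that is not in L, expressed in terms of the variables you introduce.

0^{p+p!} 1^{p+p!-1}

Toward a contradiction, assume L is regular with pumping length p.
Choose w = 0^p 1^{p+p!-1}. Since p ≠ (p+p!-1)+1 = p+p!, w ∈ L; and |w| ≥ p.
By the pumping lemma, w = xyz with |xy| ≤ p and |y| ≥ 1.
Because |xy| ≤ p and w begins with p copies of 0, we have y = 0^k with 1 ≤ k ≤ p.
Since 1 ≤ k ≤ p, k divides p!; set t = 1 + p!/k. Then xy^t z has p + (p!/k)·k = p + p! copies of 0. Now the 0-count is p+p! and (1-count)+1 = (p+p!-1)+1 = p+p!, so i ≠ j+1 fails. So xy^t z = 0^{p+p!} 1^{p+p!-1} ∉ L.
This is a contradiction; hence L is not regular.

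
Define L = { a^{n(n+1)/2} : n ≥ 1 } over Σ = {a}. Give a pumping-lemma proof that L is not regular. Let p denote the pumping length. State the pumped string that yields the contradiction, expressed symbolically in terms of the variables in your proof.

Assume L is regular. Let p be the pumping length given by the pumping lemma.
Take w = a^{p(p+1)/2} ∈ L with |w| = p(p+1)/2 ≥ p.
By the pumping lemma, w = xyz with |xy| ≤ p and |y| ≥ 1.
Then y = a^k for some k with 1 ≤ k ≤ p.
Pump with i = 2: xy^2z = a^{p(p+1)/2+k}. Since 1 ≤ k ≤ p, p(p+1)/2 < p(p+1)/2+k ≤ p(p+1)/2+p < (p+1)(p+2)/2, so p(p+1)/2+k is strictly between consecutive triangular numbers. So xy^2z ∉ L.
This contradicts the pumping lemma, so L is not regular.

a^{p(p+1)/2+k}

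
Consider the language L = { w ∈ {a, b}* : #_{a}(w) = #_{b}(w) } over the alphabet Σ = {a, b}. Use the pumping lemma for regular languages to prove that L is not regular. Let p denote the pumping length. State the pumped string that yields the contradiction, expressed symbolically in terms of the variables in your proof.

Suppose for contradiction that L is regular, and let p be the pumping length.
Choose w = a^p b^p ∈ L with |w| = 2p ≥ p.
Write w = xyz as guaranteed by the lemma, with |xy| ≤ p and y is nonempty.
Because |xy| ≤ p and w begins with p copies of a, we have y = a^k with 1 ≤ k ≤ p.
Pump with i = 2: xy^2z = a^{p+k} b^p has p+k occurrences of a but only p of b. Since k ≥ 1 the counts differ, so xy^2z ∉ L.
Contradiction. Therefore L is not regular.

a^{p+k} b^p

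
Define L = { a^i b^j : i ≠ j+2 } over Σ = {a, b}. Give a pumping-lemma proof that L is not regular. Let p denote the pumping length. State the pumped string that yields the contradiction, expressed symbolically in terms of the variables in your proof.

a^{p+p!} b^{p+p!-2}

Suppose for contradiction that L is regular, and let p be the pumping length.
Choose w = a^p b^{p+p!-2}. Since p ≠ (p+p!-2)+2 = p+p!, w ∈ L; and |w| ≥ p.
Write w = xyz as guaranteed by the lemma, with |xy| ≤ p and |y| > 0.
Because |xy| ≤ p and w begins with p copies of a, we have y = a^k with 1 ≤ k ≤ p.
Since 1 ≤ k ≤ p, k divides p!; set t = 1 + p!/k. Then xy^t z has p + (p!/k)·k = p + p! copies of a. Now the a-count is p+p! and (b-count)+2 = (p+p!-2)+2 = p+p!, so i ≠ j+2 fails. So xy^t z = a^{p+p!} b^{p+p!-2} ∉ L.
This contradicts the pumping lemma, so L is not regular.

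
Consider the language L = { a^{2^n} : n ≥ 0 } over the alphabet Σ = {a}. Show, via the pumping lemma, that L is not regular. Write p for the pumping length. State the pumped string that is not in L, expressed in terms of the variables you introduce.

a^{2^p+k}

Suppose for contradiction that L is regular, and let p be the pumping length.
Take w = a^{2^p} ∈ L with |w| = 2^p ≥ p.
By the pumping lemma, w = xyz with |xy| ≤ p and y is nonempty.
Then y = a^k for some k with 1 ≤ k ≤ p.
Pump with i = 2: xy^2z = a^{2^p+k}. Since 1 ≤ k ≤ p < 2^p, we have 2^p < 2^p+k < 2^{p+1}, so 2^p+k is not a power of 2. So xy^2z ∉ L.
Contradiction. Therefore L is not regular.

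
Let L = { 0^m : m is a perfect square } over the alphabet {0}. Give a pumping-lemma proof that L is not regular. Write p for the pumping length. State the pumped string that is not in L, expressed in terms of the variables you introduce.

0^{p²+k}

Assume L is regular; let p be its pumping constant.
Take w = 0^{p²} ∈ L with |w| = p² ≥ p.
By the pumping lemma, w = xyz with |xy| ≤ p and |y| > 0.
Then y = 0^k for some k with 1 ≤ k ≤ p.
Pump with i = 2: xy^2z = 0^{p²+k}. Since 1 ≤ k ≤ p, p² < p²+k ≤ p²+p < (p+1)², so p²+k lies strictly between consecutive squares and is not a perfect square. So xy^2z ∉ L.
This is a contradiction; hence L is not regular.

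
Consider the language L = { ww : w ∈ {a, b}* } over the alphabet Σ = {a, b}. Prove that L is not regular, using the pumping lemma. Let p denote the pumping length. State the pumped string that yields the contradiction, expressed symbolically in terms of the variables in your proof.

a^{p+k} b^p a^p b^p

Assume L is regular. Let p be the pumping length given by the pumping lemma.
Take w = a^p b^p a^p b^p = uu where u = a^pb^p; then w ∈ L and |w| = 4p ≥ p.
Write w = xyz as guaranteed by the lemma, with |xy| ≤ p and y is nonempty.
Because |xy| ≤ p and w begins with p copies of a, we have y = a^k with 1 ≤ k ≤ p.
Pump with i = 2: xy^2z = a^{p+k} b^p a^p b^p, of length 4p+k. Suppose this equals vv. The string starts with a and ends with b, so v does too; thus the boundary between the two copies of v is a b→a transition. There is exactly one such transition, at position 2p+k, so |v| = 2p+k and |vv| = 4p+2k ≠ 4p+k since k ≥ 1. So xy^2z ∉ L.
This contradicts the pumping lemma, so L is not regular.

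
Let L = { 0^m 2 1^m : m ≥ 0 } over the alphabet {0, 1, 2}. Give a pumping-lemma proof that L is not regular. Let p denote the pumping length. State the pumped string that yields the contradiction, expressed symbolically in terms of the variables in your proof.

0^{p+k} 2 1^p

Assume L is regular; let p be its pumping constant.
Take w = 0^p 2 1^p ∈ L with |w| = 2p+1 ≥ p.
Write w = xyz as guaranteed by the lemma, with |xy| ≤ p and y is nonempty.
Because |xy| ≤ p and w begins with p copies of 0, we have y = 0^k with 1 ≤ k ≤ p.
Pump with i = 2: xy^2z = 0^{p+k} 2 1^p, which would require p+k = p. But k ≥ 1, so xy^2z ∉ L.
Contradiction. Therefore L is not regular.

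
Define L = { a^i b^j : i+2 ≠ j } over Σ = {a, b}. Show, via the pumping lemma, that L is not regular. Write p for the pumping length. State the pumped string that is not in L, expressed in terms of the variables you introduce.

a^{p+p!} b^{p+p!+2}

Assume L is regular; let p be its pumping constant.
Choose w = a^p b^{p+p!+2}. Since p ≠ (p+p!+2)-2 = p+p!, w ∈ L; and |w| ≥ p.
The pumping lemma gives a decomposition w = xyz where |xy| ≤ p and y is nonempty.
Since the first p symbols of w are all a's and |xy| ≤ p, y lies entirely in the leading a-block: y = a^k for some k with 1 ≤ k ≤ p.
Since 1 ≤ k ≤ p, k divides p!; set t = 1 + p!/k. Then xy^t z has p + (p!/k)·k = p + p! copies of a. Now the a-count is p+p! and (b-count)-2 = (p+p!+2)-2 = p+p!, so i+2 ≠ j fails. So xy^t z = a^{p+p!} b^{p+p!+2} ∉ L.
This is a contradiction; hence L is not regular.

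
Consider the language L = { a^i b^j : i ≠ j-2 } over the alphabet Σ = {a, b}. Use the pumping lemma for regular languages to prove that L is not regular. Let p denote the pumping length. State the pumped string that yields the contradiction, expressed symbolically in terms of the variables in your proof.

a^{p+p!} b^{p+p!+2}

Suppose for contradiction that L is regular, and let p be the pumping length.
Choose w = a^p b^{p+p!+2}. Since p ≠ (p+p!+2)-2 = p+p!, w ∈ L; and |w| ≥ p.
The pumping lemma gives a decomposition w = xyz where |xy| ≤ p and |y| ≥ 1.
Because |xy| ≤ p and w begins with p copies of a, we have y = a^k with 1 ≤ k ≤ p.
Since 1 ≤ k ≤ p, k divides p!; set t = 1 + p!/k. Then xy^t z has p + (p!/k)·k = p + p! copies of a. Now the a-count is p+p! and (b-count)-2 = (p+p!+2)-2 = p+p!, so i ≠ j-2 fails. So xy^t z = a^{p+p!} b^{p+p!+2} ∉ L.
This is a contradiction; hence L is not regular.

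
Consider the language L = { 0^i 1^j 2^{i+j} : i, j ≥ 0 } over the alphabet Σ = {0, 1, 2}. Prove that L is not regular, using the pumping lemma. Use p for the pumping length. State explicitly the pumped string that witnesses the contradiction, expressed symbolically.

Toward a contradiction, assume L is regular with pumping length p.
Take w = 0^p 1^p 2^{2p} ∈ L (with i=j=p, i+j=2p), |w| = 4p ≥ p.
The pumping lemma gives a decomposition w = xyz where |xy| ≤ p and y is nonempty.
Since the first p symbols of w are all 0's and |xy| ≤ p, y lies entirely in the leading 0-block: y = 0^k for some k with 1 ≤ k ≤ p.
Consider xy^2z = 0^{p+k} 1^p 2^{2p}. Now the 0- and 1-counts sum to 2p+k, but the 2-count is 2p ≠ 2p+k. So xy^2z ∉ L.
Contradiction. Therefore L is not regular.

0^{p+k} 1^p 2^{2p}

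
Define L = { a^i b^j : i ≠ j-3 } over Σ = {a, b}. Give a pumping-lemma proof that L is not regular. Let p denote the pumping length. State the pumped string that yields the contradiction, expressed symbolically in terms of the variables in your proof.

Assume L is regular. Let p be the pumping length given by the pumping lemma.
Choose w = a^p b^{p+p!+3}. Since p ≠ (p+p!+3)-3 = p+p!, w ∈ L; and |w| ≥ p.
By the pumping lemma, w = xyz with |xy| ≤ p and y is nonempty.
The first p characters of w are a's, so xy (and hence y) consists only of a's. Write y = a^k, 1 ≤ k ≤ p.
Since 1 ≤ k ≤ p, k divides p!; set t = 1 + p!/k. Then xy^t z has p + (p!/k)·k = p + p! copies of a. Now the a-count is p+p! and (b-count)-3 = (p+p!+3)-3 = p+p!, so i ≠ j-3 fails. So xy^t z = a^{p+p!} b^{p+p!+3} ∉ L.
This contradicts the pumping lemma, so L is not regular.

a^{p+p!} b^{p+p!+3}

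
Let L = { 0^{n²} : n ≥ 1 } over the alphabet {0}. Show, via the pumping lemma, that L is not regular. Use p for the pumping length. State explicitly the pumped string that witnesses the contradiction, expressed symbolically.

0^{p²+k}

Assume L is regular; let p be its pumping constant.
Take w = 0^{p²} ∈ L with |w| = p² ≥ p.
The pumping lemma gives a decomposition w = xyz where |xy| ≤ p and |y| > 0.
Then y = 0^k for some k with 1 ≤ k ≤ p.
Pump with i = 2: xy^2z = 0^{p²+k}. Since 1 ≤ k ≤ p, p² < p²+k ≤ p²+p < (p+1)², so p²+k lies strictly between consecutive squares and is not a perfect square. So xy^2z ∉ L.
This contradicts the pumping lemma, so L is not regular.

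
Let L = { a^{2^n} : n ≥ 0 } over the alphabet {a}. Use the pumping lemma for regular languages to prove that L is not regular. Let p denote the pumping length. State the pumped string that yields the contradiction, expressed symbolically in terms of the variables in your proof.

a^{2^p+k}

Assume L is regular; let p be its pumping constant.
Take w = a^{2^p} ∈ L with |w| = 2^p ≥ p.
Write w = xyz as guaranteed by the lemma, with |xy| ≤ p and y is nonempty.
Then y = a^k for some k with 1 ≤ k ≤ p.
Pump with i = 2: xy^2z = a^{2^p+k}. Since 1 ≤ k ≤ p < 2^p, we have 2^p < 2^p+k < 2^{p+1}, so 2^p+k is not a power of 2. So xy^2z ∉ L.
This is a contradiction; hence L is not regular.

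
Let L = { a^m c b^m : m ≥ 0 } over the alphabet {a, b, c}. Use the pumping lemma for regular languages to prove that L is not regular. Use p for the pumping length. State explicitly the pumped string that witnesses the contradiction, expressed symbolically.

Assume L is regular. Let p be the pumping length given by the pumping lemma.
Take w = a^p c b^p ∈ L with |w| = 2p+1 ≥ p.
Write w = xyz as guaranteed by the lemma, with |xy| ≤ p and y is nonempty.
Because |xy| ≤ p and w begins with p copies of a, we have y = a^k with 1 ≤ k ≤ p.
Pump with i = 2: xy^2z = a^{p+k} c b^p, which would require p+k = p. But k ≥ 1, so xy^2z ∉ L.
Contradiction. Therefore L is not regular.

a^{p+k} c b^p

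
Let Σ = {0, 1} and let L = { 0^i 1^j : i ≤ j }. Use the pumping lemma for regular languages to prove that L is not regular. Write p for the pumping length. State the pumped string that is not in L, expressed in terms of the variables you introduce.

0^{p+k} 1^p

Assume L is regular. Let p be the pumping length given by the pumping lemma.
Choose w = 0^p 1^p ∈ L, with |w| = 2p ≥ p.
Write w = xyz as guaranteed by the lemma, with |xy| ≤ p and |y| > 0.
Because |xy| ≤ p and w begins with p copies of 0, we have y = 0^k with 1 ≤ k ≤ p.
Consider xy^2z = 0^{p+k} 1^p. Since k ≥ 1, the 0-count p+k exceeds the 1-count p, so i ≤ j fails; thus xy^2z ∉ L.
This is a contradiction; hence L is not regular.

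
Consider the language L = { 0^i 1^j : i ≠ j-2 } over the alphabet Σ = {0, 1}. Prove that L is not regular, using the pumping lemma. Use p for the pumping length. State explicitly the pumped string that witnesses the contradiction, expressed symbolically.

0^{p+p!} 1^{p+p!+2}

Toward a contradiction, assume L is regular with pumping length p.
Choose w = 0^p 1^{p+p!+2}. Since p ≠ (p+p!+2)-2 = p+p!, w ∈ L; and |w| ≥ p.
Write w = xyz as guaranteed by the lemma, with |xy| ≤ p and |y| ≥ 1.
Because |xy| ≤ p and w begins with p copies of 0, we have y = 0^k with 1 ≤ k ≤ p.
Since 1 ≤ k ≤ p, k divides p!; set t = 1 + p!/k. Then xy^t z has p + (p!/k)·k = p + p! copies of 0. Now the 0-count is p+p! and (1-count)-2 = (p+p!+2)-2 = p+p!, so i ≠ j-2 fails. So xy^t z = 0^{p+p!} 1^{p+p!+2} ∉ L.
This is a contradiction; hence L is not regular.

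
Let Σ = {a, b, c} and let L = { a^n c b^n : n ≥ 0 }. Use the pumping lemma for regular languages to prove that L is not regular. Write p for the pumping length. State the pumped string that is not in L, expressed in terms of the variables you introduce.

Suppose for contradiction that L is regular, and let p be the pumping length.
Take w = a^p c b^p ∈ L with |w| = 2p+1 ≥ p.
By the pumping lemma, w = xyz with |xy| ≤ p and |y| ≥ 1.
The first p characters of w are a's, so xy (and hence y) consists only of a's. Write y = a^k, 1 ≤ k ≤ p.
Pump with i = 2: xy^2z = a^{p+k} c b^p, which would require p+k = p. But k ≥ 1, so xy^2z ∉ L.
Contradiction. Therefore L is not regular.

a^{p+k} c b^p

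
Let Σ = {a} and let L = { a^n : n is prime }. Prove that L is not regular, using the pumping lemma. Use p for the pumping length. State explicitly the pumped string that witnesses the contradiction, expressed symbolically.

a^{q(1+k)}

Assume L is regular; let p be its pumping constant.
Let q be a prime with q ≥ p+2 (infinitely many primes exist), and take w = a^q ∈ L with |w| = q ≥ p.
Write w = xyz as guaranteed by the lemma, with |xy| ≤ p and |y| ≥ 1.
Then y = a^k for some k with 1 ≤ k ≤ p.
Since 1 ≤ k ≤ p, |xz| = q-k. Pump with i = q+1: |xy^{q+1}z| = (q-k)+(q+1)k = q+qk = q(1+k), which is composite (both factors ≥ 2). So xy^{q+1}z = a^{q(1+k)} ∉ L.
This is a contradiction; hence L is not regular.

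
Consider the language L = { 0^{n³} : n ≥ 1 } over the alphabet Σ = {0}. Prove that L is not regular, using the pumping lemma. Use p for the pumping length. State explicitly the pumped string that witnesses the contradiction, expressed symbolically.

Assume L is regular; let p be its pumping constant.
Take w = 0^{p³} ∈ L with |w| = p³ ≥ p.
Write w = xyz as guaranteed by the lemma, with |xy| ≤ p and |y| > 0.
Then y = 0^k for some k with 1 ≤ k ≤ p.
Pump with i = 2: xy^2z = 0^{p³+k}. Since 1 ≤ k ≤ p, p³ < p³+k ≤ p³+p < p³+3p²+3p+1 = (p+1)³, so p³+k is not a perfect cube. So xy^2z ∉ L.
This is a contradiction; hence L is not regular.

0^{p³+k}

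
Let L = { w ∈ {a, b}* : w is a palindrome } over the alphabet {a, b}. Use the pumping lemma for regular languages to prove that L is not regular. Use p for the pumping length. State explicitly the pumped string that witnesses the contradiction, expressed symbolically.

Suppose for contradiction that L is regular, and let p be the pumping length.
Take w = a^p b a^p, a palindrome of length 2p+1 ≥ p.
The pumping lemma gives a decomposition w = xyz where |xy| ≤ p and y is nonempty.
Because |xy| ≤ p and w begins with p copies of a, we have y = a^k with 1 ≤ k ≤ p.
Pump with i = 2: xy^2z = a^{p+k} b a^p. Its reverse is a^p b a^{p+k}, which differs from xy^2z since k ≥ 1. So xy^2z is not a palindrome and xy^2z ∉ L.
This is a contradiction; hence L is not regular.

a^{p+k} b a^p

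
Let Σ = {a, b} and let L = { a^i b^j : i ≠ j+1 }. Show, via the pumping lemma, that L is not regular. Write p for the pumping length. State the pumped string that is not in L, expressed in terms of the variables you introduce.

Assume L is regular; let p be its pumping constant.
Choose w = a^p b^{p+p!-1}. Since p ≠ (p+p!-1)+1 = p+p!, w ∈ L; and |w| ≥ p.
The pumping lemma gives a decomposition w = xyz where |xy| ≤ p and |y| ≥ 1.
Because |xy| ≤ p and w begins with p copies of a, we have y = a^k with 1 ≤ k ≤ p.
Since 1 ≤ k ≤ p, k divides p!; set t = 1 + p!/k. Then xy^t z has p + (p!/k)·k = p + p! copies of a. Now the a-count is p+p! and (b-count)+1 = (p+p!-1)+1 = p+p!, so i ≠ j+1 fails. So xy^t z = a^{p+p!} b^{p+p!-1} ∉ L.
Contradiction. Therefore L is not regular.

a^{p+p!} b^{p+p!-1}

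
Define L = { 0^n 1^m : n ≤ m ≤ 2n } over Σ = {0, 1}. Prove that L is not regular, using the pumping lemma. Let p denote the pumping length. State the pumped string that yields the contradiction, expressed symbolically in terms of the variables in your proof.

0^{p+k} 1^p

Assume L is regular; let p be its pumping constant.
Take w = 0^p 1^p ∈ L (since p ≤ p ≤ 2p), with |w| = 2p ≥ p.
Write w = xyz as guaranteed by the lemma, with |xy| ≤ p and |y| > 0.
Because |xy| ≤ p and w begins with p copies of 0, we have y = 0^k with 1 ≤ k ≤ p.
Pump with i = 2: xy^2z = 0^{p+k} 1^p. Now n = p+k > p = m, so the condition n ≤ m fails. Thus xy^2z ∉ L.
This contradicts the pumping lemma, so L is not regular.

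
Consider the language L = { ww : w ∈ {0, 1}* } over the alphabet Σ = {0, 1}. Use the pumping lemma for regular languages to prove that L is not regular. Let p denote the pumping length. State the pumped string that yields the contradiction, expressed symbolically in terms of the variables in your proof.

0^{p+k} 1^p 0^p 1^p

Toward a contradiction, assume L is regular with pumping length p.
Take w = 0^p 1^p 0^p 1^p = uu where u = 0^p1^p; then w ∈ L and |w| = 4p ≥ p.
Write w = xyz as guaranteed by the lemma, with |xy| ≤ p and y is nonempty.
Since the first p symbols of w are all 0's and |xy| ≤ p, y lies entirely in the leading 0-block: y = 0^k for some k with 1 ≤ k ≤ p.
Pump with i = 2: xy^2z = 0^{p+k} 1^p 0^p 1^p, of length 4p+k. Suppose this equals vv. The string starts with 0 and ends with 1, so v does too; thus the boundary between the two copies of v is a 1→0 transition. There is exactly one such transition, at position 2p+k, so |v| = 2p+k and |vv| = 4p+2k ≠ 4p+k since k ≥ 1. So xy^2z ∉ L.
Contradiction. Therefore L is not regular.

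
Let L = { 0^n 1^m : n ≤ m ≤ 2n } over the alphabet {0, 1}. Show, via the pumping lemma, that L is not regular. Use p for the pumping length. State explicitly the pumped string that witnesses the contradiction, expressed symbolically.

Assume L is regular. Let p be the pumping length given by the pumping lemma.
Take w = 0^p 1^p ∈ L (since p ≤ p ≤ 2p), with |w| = 2p ≥ p.
The pumping lemma gives a decomposition w = xyz where |xy| ≤ p and |y| ≥ 1.
The first p characters of w are 0's, so xy (and hence y) consists only of 0's. Write y = 0^k, 1 ≤ k ≤ p.
Pump with i = 2: xy^2z = 0^{p+k} 1^p. Now n = p+k > p = m, so the condition n ≤ m fails. Thus xy^2z ∉ L.
This is a contradiction; hence L is not regular.

0^{p+k} 1^p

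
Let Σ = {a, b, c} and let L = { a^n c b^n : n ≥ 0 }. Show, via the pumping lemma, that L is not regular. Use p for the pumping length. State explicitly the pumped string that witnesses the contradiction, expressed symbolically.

Assume L is regular; let p be its pumping constant.
Take w = a^p c b^p ∈ L with |w| = 2p+1 ≥ p.
The pumping lemma gives a decomposition w = xyz where |xy| ≤ p and |y| ≥ 1.
Because |xy| ≤ p and w begins with p copies of a, we have y = a^k with 1 ≤ k ≤ p.
Pump with i = 2: xy^2z = a^{p+k} c b^p, which would require p+k = p. But k ≥ 1, so xy^2z ∉ L.
This is a contradiction; hence L is not regular.

a^{p+k} c b^p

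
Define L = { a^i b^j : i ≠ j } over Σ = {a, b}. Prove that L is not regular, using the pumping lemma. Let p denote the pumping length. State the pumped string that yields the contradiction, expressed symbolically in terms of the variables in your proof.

Assume L is regular. Let p be the pumping length given by the pumping lemma.
Choose w = a^p b^{p+p!}. Since p ≠ p+p!, w ∈ L; and |w| ≥ p.
Write w = xyz as guaranteed by the lemma, with |xy| ≤ p and |y| ≥ 1.
Since the first p symbols of w are all a's and |xy| ≤ p, y lies entirely in the leading a-block: y = a^k for some k with 1 ≤ k ≤ p.
Since 1 ≤ k ≤ p, k divides p!; set t = 1 + p!/k. Then xy^t z has p + (p!/k)·k = p + p! copies of a. Now the a-count equals the b-count, so i ≠ j fails. So xy^t z = a^{p+p!} b^{p+p!} ∉ L.
This contradicts the pumping lemma, so L is not regular.

a^{p+p!} b^{p+p!}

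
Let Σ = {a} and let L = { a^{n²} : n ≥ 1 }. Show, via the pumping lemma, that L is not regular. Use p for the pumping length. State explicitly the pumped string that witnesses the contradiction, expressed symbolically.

Suppose for contradiction that L is regular, and let p be the pumping length.
Take w = a^{p²} ∈ L with |w| = p² ≥ p.
The pumping lemma gives a decomposition w = xyz where |xy| ≤ p and |y| > 0.
Then y = a^k for some k with 1 ≤ k ≤ p.
Pump with i = 2: xy^2z = a^{p²+k}. Since 1 ≤ k ≤ p, p² < p²+k ≤ p²+p < (p+1)², so p²+k lies strictly between consecutive squares and is not a perfect square. So xy^2z ∉ L.
Contradiction. Therefore L is not regular.

a^{p²+k}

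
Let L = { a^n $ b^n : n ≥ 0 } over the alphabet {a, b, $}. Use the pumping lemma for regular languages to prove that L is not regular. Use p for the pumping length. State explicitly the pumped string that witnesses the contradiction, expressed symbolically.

a^{p+k} $ b^p

Assume L is regular; let p be its pumping constant.
Take w = a^p $ b^p ∈ L with |w| = 2p+1 ≥ p.
Write w = xyz as guaranteed by the lemma, with |xy| ≤ p and |y| > 0.
Since the first p symbols of w are all a's and |xy| ≤ p, y lies entirely in the leading a-block: y = a^k for some k with 1 ≤ k ≤ p.
Pump with i = 2: xy^2z = a^{p+k} $ b^p, which would require p+k = p. But k ≥ 1, so xy^2z ∉ L.
This contradicts the pumping lemma, so L is not regular.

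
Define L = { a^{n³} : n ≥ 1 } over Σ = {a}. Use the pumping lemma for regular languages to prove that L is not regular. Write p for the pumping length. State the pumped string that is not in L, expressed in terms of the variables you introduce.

a^{p³+k}

Suppose for contradiction that L is regular, and let p be the pumping length.
Take w = a^{p³} ∈ L with |w| = p³ ≥ p.
Write w = xyz as guaranteed by the lemma, with |xy| ≤ p and |y| ≥ 1.
Then y = a^k for some k with 1 ≤ k ≤ p.
Pump with i = 2: xy^2z = a^{p³+k}. Since 1 ≤ k ≤ p, p³ < p³+k ≤ p³+p < p³+3p²+3p+1 = (p+1)³, so p³+k is not a perfect cube. So xy^2z ∉ L.
This contradicts the pumping lemma, so L is not regular.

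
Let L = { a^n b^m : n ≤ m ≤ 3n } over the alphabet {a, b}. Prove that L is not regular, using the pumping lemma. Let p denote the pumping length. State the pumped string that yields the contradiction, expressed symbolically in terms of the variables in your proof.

a^{p+k} b^p

Assume L is regular. Let p be the pumping length given by the pumping lemma.
Take w = a^p b^p ∈ L (since p ≤ p ≤ 3p), with |w| = 2p ≥ p.
By the pumping lemma, w = xyz with |xy| ≤ p and |y| ≥ 1.
The first p characters of w are a's, so xy (and hence y) consists only of a's. Write y = a^k, 1 ≤ k ≤ p.
Pump with i = 2: xy^2z = a^{p+k} b^p. Now n = p+k > p = m, so the condition n ≤ m fails. Thus xy^2z ∉ L.
Contradiction. Therefore L is not regular.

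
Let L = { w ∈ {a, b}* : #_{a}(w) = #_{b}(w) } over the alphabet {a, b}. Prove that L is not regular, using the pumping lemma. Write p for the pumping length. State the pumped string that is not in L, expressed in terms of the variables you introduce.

a^{p+k} b^p

Assume L is regular; let p be its pumping constant.
Choose w = a^p b^p ∈ L with |w| = 2p ≥ p.
By the pumping lemma, w = xyz with |xy| ≤ p and y is nonempty.
Because |xy| ≤ p and w begins with p copies of a, we have y = a^k with 1 ≤ k ≤ p.
Pump with i = 2: xy^2z = a^{p+k} b^p has p+k occurrences of a but only p of b. Since k ≥ 1 the counts differ, so xy^2z ∉ L.
This is a contradiction; hence L is not regular.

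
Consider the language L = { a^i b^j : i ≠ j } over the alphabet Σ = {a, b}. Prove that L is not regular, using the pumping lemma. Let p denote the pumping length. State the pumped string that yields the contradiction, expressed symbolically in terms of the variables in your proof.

Assume L is regular. Let p be the pumping length given by the pumping lemma.
Choose w = a^p b^{p+p!}. Since p ≠ p+p!, w ∈ L; and |w| ≥ p.
Write w = xyz as guaranteed by the lemma, with |xy| ≤ p and y is nonempty.
Because |xy| ≤ p and w begins with p copies of a, we have y = a^k with 1 ≤ k ≤ p.
Since 1 ≤ k ≤ p, k divides p!; set t = 1 + p!/k. Then xy^t z has p + (p!/k)·k = p + p! copies of a. Now the a-count equals the b-count, so i ≠ j fails. So xy^t z = a^{p+p!} b^{p+p!} ∉ L.
This contradicts the pumping lemma, so L is not regular.

a^{p+p!} b^{p+p!}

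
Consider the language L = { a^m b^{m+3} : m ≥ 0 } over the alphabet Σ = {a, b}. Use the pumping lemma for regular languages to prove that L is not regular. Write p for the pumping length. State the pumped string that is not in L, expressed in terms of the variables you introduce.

a^{p+k} b^{p+3}

Toward a contradiction, assume L is regular with pumping length p.
Let w = a^p b^{p+3} ∈ L; note |w| = 2p+3 ≥ p.
The pumping lemma gives a decomposition w = xyz where |xy| ≤ p and |y| > 0.
Because |xy| ≤ p and w begins with p copies of a, we have y = a^k with 1 ≤ k ≤ p.
Pump with i = 2: xy^2z = a^{p+k} b^{p+3}. For this to lie in L we would need p+3 = (p+k)+3, which forces k = 0. But k ≥ 1, so xy^2z ∉ L.
This contradicts the pumping lemma, so L is not regular.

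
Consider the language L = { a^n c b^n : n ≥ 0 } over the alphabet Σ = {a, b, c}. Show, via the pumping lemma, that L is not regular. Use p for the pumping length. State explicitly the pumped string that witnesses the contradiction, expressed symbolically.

Toward a contradiction, assume L is regular with pumping length p.
Take w = a^p c b^p ∈ L with |w| = 2p+1 ≥ p.
Write w = xyz as guaranteed by the lemma, with |xy| ≤ p and y is nonempty.
Because |xy| ≤ p and w begins with p copies of a, we have y = a^k with 1 ≤ k ≤ p.
Pump with i = 2: xy^2z = a^{p+k} c b^p, which would require p+k = p. But k ≥ 1, so xy^2z ∉ L.
This contradicts the pumping lemma, so L is not regular.

a^{p+k} c b^p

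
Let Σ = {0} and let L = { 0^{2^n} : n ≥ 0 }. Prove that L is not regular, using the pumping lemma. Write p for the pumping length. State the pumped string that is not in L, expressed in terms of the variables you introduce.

Toward a contradiction, assume L is regular with pumping length p.
Take w = 0^{2^p} ∈ L with |w| = 2^p ≥ p.
Write w = xyz as guaranteed by the lemma, with |xy| ≤ p and y is nonempty.
Then y = 0^k for some k with 1 ≤ k ≤ p.
Pump with i = 2: xy^2z = 0^{2^p+k}. Since 1 ≤ k ≤ p < 2^p, we have 2^p < 2^p+k < 2^{p+1}, so 2^p+k is not a power of 2. So xy^2z ∉ L.
This contradicts the pumping lemma, so L is not regular.

0^{2^p+k}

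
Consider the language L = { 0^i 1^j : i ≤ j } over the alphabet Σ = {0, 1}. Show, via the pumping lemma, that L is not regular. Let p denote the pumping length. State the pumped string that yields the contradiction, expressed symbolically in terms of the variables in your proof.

0^{p+k} 1^p

Assume L is regular; let p be its pumping constant.
Choose w = 0^p 1^p ∈ L, with |w| = 2p ≥ p.
By the pumping lemma, w = xyz with |xy| ≤ p and |y| ≥ 1.
Because |xy| ≤ p and w begins with p copies of 0, we have y = 0^k with 1 ≤ k ≤ p.
Consider xy^2z = 0^{p+k} 1^p. Since k ≥ 1, the 0-count p+k exceeds the 1-count p, so i ≤ j fails; thus xy^2z ∉ L.
This is a contradiction; hence L is not regular.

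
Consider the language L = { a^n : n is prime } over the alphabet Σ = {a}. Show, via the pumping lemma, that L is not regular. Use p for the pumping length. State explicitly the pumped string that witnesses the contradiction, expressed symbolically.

a^{q(1+k)}

Assume L is regular; let p be its pumping constant.
Let q be a prime with q ≥ p+2 (infinitely many primes exist), and take w = a^q ∈ L with |w| = q ≥ p.
Write w = xyz as guaranteed by the lemma, with |xy| ≤ p and y is nonempty.
Then y = a^k for some k with 1 ≤ k ≤ p.
Since 1 ≤ k ≤ p, |xz| = q-k. Pump with i = q+1: |xy^{q+1}z| = (q-k)+(q+1)k = q+qk = q(1+k), which is composite (both factors ≥ 2). So xy^{q+1}z = a^{q(1+k)} ∉ L.
Contradiction. Therefore L is not regular.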